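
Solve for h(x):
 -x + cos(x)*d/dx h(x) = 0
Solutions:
 h(x) = C1 + Integral(x/cos(x), x)


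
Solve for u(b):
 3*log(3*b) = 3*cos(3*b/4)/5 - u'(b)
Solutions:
 u(b) = C1 - 3*b*log(b) - 3*b*log(3) + 3*b + 4*sin(3*b/4)/5


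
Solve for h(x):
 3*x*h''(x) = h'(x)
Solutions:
 h(x) = C1 + C2*x^(4/3)


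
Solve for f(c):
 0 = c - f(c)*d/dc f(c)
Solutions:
 f(c) = -sqrt(C1 + c^2)
 f(c) = sqrt(C1 + c^2)


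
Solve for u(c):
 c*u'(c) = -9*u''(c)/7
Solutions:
 u(c) = C1 + C2*erf(sqrt(14)*c/6)


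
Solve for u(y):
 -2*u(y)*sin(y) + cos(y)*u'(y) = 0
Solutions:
 u(y) = C1/cos(y)^2


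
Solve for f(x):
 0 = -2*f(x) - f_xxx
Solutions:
 f(x) = C3*exp(-2^(1/3)*x) + (C1*sin(2^(1/3)*sqrt(3)*x/2) + C2*cos(2^(1/3)*sqrt(3)*x/2))*exp(2^(1/3)*x/2)


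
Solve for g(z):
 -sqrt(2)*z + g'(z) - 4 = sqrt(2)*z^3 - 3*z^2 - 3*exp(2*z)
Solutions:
 g(z) = C1 + sqrt(2)*z^4/4 - z^3 + sqrt(2)*z^2/2 + 4*z - 3*exp(2*z)/2


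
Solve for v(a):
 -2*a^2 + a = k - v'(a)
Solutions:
 v(a) = C1 + 2*a^3/3 - a^2/2 + a*k


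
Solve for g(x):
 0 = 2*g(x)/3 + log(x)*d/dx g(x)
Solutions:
 g(x) = C1*exp(-2*li(x)/3)


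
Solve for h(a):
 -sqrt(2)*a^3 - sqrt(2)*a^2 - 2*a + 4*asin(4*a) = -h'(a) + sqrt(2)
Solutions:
 h(a) = C1 + sqrt(2)*a^4/4 + sqrt(2)*a^3/3 + a^2 - 4*a*asin(4*a) + sqrt(2)*a - sqrt(1 - 16*a^2)


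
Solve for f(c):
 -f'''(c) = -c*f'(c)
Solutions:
 f(c) = C1 + Integral(C2*airyai(c) + C3*airybi(c), c)


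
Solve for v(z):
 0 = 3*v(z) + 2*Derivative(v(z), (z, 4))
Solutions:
 v(z) = (C1*sin(6^(1/4)*z/2) + C2*cos(6^(1/4)*z/2))*exp(-6^(1/4)*z/2) + (C3*sin(6^(1/4)*z/2) + C4*cos(6^(1/4)*z/2))*exp(6^(1/4)*z/2)


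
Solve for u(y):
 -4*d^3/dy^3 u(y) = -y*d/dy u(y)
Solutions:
 u(y) = C1 + Integral(C2*airyai(2^(1/3)*y/2) + C3*airybi(2^(1/3)*y/2), y)


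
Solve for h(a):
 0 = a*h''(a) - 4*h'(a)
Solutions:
 h(a) = C1 + C2*a^5


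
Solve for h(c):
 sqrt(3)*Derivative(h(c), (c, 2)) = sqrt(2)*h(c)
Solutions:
 h(c) = C1*exp(-2^(1/4)*3^(3/4)*c/3) + C2*exp(2^(1/4)*3^(3/4)*c/3)


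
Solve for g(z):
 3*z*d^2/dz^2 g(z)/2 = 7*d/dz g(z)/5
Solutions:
 g(z) = C1 + C2*z^(29/15)


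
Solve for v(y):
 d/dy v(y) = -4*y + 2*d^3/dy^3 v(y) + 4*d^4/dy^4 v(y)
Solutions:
 v(y) = C1 + C4*exp(y/2) - 2*y^2 + (C2*sin(y/2) + C3*cos(y/2))*exp(-y/2)


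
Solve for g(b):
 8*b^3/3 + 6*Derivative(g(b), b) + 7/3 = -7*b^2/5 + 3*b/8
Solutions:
 g(b) = C1 - b^4/9 - 7*b^3/90 + b^2/32 - 7*b/18


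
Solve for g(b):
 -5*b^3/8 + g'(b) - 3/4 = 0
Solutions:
 g(b) = C1 + 5*b^4/32 + 3*b/4


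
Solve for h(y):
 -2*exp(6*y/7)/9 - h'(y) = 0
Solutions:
 h(y) = C1 - 7*exp(6*y/7)/27


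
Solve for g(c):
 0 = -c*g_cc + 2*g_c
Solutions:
 g(c) = C1 + C2*c^3


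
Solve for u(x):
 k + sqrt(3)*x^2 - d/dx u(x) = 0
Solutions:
 u(x) = C1 + k*x + sqrt(3)*x^3/3


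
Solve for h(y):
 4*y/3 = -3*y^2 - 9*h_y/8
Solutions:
 h(y) = C1 - 8*y^3/9 - 16*y^2/27


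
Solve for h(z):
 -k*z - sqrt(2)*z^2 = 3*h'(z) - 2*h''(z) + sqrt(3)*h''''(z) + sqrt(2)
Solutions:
 h(z) = C1 + C2*exp(z*(4*6^(1/3)/(sqrt(729 - 32*sqrt(3)) + 27)^(1/3) + 2^(2/3)*3^(1/6)*(sqrt(729 - 32*sqrt(3)) + 27)^(1/3))/12)*sin(z*(-6^(2/3)*(sqrt(729 - 32*sqrt(3)) + 27)^(1/3) + 4*2^(1/3)*3^(5/6)/(sqrt(729 - 32*sqrt(3)) + 27)^(1/3))/12) + C3*exp(z*(4*6^(1/3)/(sqrt(729 - 32*sqrt(3)) + 27)^(1/3) + 2^(2/3)*3^(1/6)*(sqrt(729 - 32*sqrt(3)) + 27)^(1/3))/12)*cos(z*(-6^(2/3)*(sqrt(729 - 32*sqrt(3)) + 27)^(1/3) + 4*2^(1/3)*3^(5/6)/(sqrt(729 - 32*sqrt(3)) + 27)^(1/3))/12) + C4*exp(-z*(4*6^(1/3)/(sqrt(729 - 32*sqrt(3)) + 27)^(1/3) + 2^(2/3)*3^(1/6)*(sqrt(729 - 32*sqrt(3)) + 27)^(1/3))/6) - k*z^2/6 - 2*k*z/9 - sqrt(2)*z^3/9 - 2*sqrt(2)*z^2/9 - 17*sqrt(2)*z/27


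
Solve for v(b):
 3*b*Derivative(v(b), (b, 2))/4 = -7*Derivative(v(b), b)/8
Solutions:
 v(b) = C1 + C2/b^(1/6)


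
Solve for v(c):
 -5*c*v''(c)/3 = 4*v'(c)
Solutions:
 v(c) = C1 + C2/c^(7/5)


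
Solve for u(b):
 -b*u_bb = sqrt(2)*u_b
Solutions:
 u(b) = C1 + C2*b^(1 - sqrt(2))


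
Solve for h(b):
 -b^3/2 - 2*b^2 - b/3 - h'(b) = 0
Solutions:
 h(b) = C1 - b^4/8 - 2*b^3/3 - b^2/6


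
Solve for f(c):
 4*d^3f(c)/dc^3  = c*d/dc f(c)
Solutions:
 f(c) = C1 + Integral(C2*airyai(2^(1/3)*c/2) + C3*airybi(2^(1/3)*c/2), c)


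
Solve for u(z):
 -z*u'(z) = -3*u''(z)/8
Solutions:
 u(z) = C1 + C2*erfi(2*sqrt(3)*z/3)


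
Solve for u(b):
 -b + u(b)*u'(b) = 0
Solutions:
 u(b) = -sqrt(C1 + b^2)
 u(b) = sqrt(C1 + b^2)


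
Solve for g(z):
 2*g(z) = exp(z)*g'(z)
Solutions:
 g(z) = C1*exp(-2*exp(-z))


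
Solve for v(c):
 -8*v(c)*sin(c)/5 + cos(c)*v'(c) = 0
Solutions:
 v(c) = C1/cos(c)^(8/5)


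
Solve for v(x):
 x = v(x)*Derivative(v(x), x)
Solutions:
 v(x) = -sqrt(C1 + x^2)
 v(x) = sqrt(C1 + x^2)


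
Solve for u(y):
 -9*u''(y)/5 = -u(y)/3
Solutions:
 u(y) = C1*exp(-sqrt(15)*y/9) + C2*exp(sqrt(15)*y/9)


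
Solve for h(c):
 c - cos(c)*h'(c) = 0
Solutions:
 h(c) = C1 + Integral(c/cos(c), c)


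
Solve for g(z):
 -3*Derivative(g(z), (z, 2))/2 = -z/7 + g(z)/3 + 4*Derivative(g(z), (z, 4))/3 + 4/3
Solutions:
 g(z) = C1*sin(z*sqrt(9 - sqrt(17))/4) + C2*sin(z*sqrt(sqrt(17) + 9)/4) + C3*cos(z*sqrt(9 - sqrt(17))/4) + C4*cos(z*sqrt(sqrt(17) + 9)/4) + 3*z/7 - 4


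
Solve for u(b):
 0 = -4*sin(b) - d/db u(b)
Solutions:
 u(b) = C1 + 4*cos(b)


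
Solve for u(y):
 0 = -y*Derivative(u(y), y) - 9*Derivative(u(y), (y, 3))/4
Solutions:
 u(y) = C1 + Integral(C2*airyai(-2^(2/3)*3^(1/3)*y/3) + C3*airybi(-2^(2/3)*3^(1/3)*y/3), y)


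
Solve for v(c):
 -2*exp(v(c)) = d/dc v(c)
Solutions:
 v(c) = log(1/(C1 + 2*c))


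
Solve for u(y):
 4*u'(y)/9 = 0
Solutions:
 u(y) = C1


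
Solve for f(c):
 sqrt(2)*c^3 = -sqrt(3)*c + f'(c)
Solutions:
 f(c) = C1 + sqrt(2)*c^4/4 + sqrt(3)*c^2/2


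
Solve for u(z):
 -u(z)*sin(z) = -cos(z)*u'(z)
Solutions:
 u(z) = C1/cos(z)


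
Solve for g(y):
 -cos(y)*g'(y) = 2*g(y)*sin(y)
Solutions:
 g(y) = C1*cos(y)^2


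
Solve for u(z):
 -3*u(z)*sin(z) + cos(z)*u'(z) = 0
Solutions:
 u(z) = C1/cos(z)^3


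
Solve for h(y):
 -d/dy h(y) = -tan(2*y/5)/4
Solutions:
 h(y) = C1 - 5*log(cos(2*y/5))/8


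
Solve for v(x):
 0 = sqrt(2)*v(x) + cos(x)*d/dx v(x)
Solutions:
 v(x) = C1*(sin(x) - 1)^(sqrt(2)/2)/(sin(x) + 1)^(sqrt(2)/2)


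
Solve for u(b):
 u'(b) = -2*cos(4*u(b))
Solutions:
 u(b) = -asin((C1 + exp(16*b))/(C1 - exp(16*b)))/4 + pi/4
 u(b) = asin((C1 + exp(16*b))/(C1 - exp(16*b)))/4


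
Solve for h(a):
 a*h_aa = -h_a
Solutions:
 h(a) = C1 + C2*log(a)


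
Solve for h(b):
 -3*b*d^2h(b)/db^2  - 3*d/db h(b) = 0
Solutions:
 h(b) = C1 + C2*log(b)


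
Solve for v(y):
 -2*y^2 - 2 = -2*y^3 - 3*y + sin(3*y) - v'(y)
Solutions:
 v(y) = C1 - y^4/2 + 2*y^3/3 - 3*y^2/2 + 2*y - cos(3*y)/3


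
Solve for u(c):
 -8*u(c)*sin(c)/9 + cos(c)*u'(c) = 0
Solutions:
 u(c) = C1/cos(c)^(8/9)


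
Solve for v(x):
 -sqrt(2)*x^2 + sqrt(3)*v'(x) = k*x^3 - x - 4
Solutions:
 v(x) = C1 + sqrt(3)*k*x^4/12 + sqrt(6)*x^3/9 - sqrt(3)*x^2/6 - 4*sqrt(3)*x/3


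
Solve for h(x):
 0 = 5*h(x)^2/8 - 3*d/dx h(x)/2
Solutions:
 h(x) = -12/(C1 + 5*x)


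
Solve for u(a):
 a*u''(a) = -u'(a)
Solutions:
 u(a) = C1 + C2*log(a)


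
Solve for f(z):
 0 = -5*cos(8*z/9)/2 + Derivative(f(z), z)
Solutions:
 f(z) = C1 + 45*sin(8*z/9)/16


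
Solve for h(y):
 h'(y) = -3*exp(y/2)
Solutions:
 h(y) = C1 - 6*exp(y/2)


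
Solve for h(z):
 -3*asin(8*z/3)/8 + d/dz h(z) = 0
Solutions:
 h(z) = C1 + 3*z*asin(8*z/3)/8 + 3*sqrt(9 - 64*z^2)/64


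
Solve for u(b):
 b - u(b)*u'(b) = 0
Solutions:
 u(b) = -sqrt(C1 + b^2)
 u(b) = sqrt(C1 + b^2)


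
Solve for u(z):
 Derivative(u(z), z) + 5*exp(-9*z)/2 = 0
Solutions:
 u(z) = C1 + 5*exp(-9*z)/18


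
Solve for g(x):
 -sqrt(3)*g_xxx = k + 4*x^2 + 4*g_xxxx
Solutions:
 g(x) = C1 + C2*x + C3*x^2 + C4*exp(-sqrt(3)*x/4) - sqrt(3)*x^5/45 + 4*x^4/9 + sqrt(3)*x^3*(-3*k - 128)/54


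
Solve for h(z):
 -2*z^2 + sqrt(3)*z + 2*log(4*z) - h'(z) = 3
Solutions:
 h(z) = C1 - 2*z^3/3 + sqrt(3)*z^2/2 + 2*z*log(z) - 5*z + z*log(16)


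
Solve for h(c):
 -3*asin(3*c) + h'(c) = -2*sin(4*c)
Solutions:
 h(c) = C1 + 3*c*asin(3*c) + sqrt(1 - 9*c^2) + cos(4*c)/2


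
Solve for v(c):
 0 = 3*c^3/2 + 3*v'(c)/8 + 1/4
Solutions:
 v(c) = C1 - c^4 - 2*c/3


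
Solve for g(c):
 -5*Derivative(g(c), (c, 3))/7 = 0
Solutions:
 g(c) = C1 + C2*c + C3*c^2


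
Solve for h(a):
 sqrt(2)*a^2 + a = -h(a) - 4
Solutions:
 h(a) = -sqrt(2)*a^2 - a - 4


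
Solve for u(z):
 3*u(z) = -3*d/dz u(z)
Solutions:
 u(z) = C1*exp(-z)


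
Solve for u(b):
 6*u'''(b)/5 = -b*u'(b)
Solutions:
 u(b) = C1 + Integral(C2*airyai(-5^(1/3)*6^(2/3)*b/6) + C3*airybi(-5^(1/3)*6^(2/3)*b/6), b)


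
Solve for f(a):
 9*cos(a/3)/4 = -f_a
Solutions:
 f(a) = C1 - 27*sin(a/3)/4


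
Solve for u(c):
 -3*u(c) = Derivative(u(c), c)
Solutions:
 u(c) = C1*exp(-3*c)


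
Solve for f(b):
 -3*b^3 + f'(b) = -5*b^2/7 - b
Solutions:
 f(b) = C1 + 3*b^4/4 - 5*b^3/21 - b^2/2


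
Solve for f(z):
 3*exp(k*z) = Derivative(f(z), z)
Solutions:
 f(z) = C1 + 3*exp(k*z)/k


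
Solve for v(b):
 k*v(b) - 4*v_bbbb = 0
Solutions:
 v(b) = C1*exp(-sqrt(2)*b*k^(1/4)/2) + C2*exp(sqrt(2)*b*k^(1/4)/2) + C3*exp(-sqrt(2)*I*b*k^(1/4)/2) + C4*exp(sqrt(2)*I*b*k^(1/4)/2)


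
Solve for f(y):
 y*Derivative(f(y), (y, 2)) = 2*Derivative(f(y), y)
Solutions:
 f(y) = C1 + C2*y^3


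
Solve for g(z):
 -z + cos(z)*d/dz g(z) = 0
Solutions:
 g(z) = C1 + Integral(z/cos(z), z)


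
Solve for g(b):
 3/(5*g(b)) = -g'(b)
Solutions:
 g(b) = -sqrt(C1 - 30*b)/5
 g(b) = sqrt(C1 - 30*b)/5


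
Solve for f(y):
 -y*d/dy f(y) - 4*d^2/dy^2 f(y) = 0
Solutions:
 f(y) = C1 + C2*erf(sqrt(2)*y/4)


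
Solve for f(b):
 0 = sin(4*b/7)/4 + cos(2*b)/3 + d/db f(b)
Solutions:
 f(b) = C1 - sin(2*b)/6 + 7*cos(4*b/7)/16


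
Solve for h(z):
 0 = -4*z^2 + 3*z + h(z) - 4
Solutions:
 h(z) = 4*z^2 - 3*z + 4


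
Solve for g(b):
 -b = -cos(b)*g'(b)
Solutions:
 g(b) = C1 + Integral(b/cos(b), b)


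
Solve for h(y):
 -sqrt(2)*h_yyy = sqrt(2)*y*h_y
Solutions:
 h(y) = C1 + Integral(C2*airyai(-y) + C3*airybi(-y), y)


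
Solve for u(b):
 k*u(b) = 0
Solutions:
 u(b) = 0


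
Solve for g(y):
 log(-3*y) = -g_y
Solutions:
 g(y) = C1 - y*log(-y) + y*(1 - log(3))


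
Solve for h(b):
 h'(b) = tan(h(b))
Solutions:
 h(b) = pi - asin(C1*exp(b))
 h(b) = asin(C1*exp(b))


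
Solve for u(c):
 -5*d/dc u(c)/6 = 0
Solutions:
 u(c) = C1


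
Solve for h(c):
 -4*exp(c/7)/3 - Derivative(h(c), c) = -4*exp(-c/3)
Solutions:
 h(c) = C1 - 28*exp(c/7)/3 - 12*exp(-c/3)


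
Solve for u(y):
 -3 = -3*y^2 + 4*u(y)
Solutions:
 u(y) = 3*y^2/4 - 3/4


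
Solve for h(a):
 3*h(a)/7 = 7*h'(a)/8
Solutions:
 h(a) = C1*exp(24*a/49)


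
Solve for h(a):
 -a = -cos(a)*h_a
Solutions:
 h(a) = C1 + Integral(a/cos(a), a)


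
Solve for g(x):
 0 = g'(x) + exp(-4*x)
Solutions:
 g(x) = C1 + exp(-4*x)/4


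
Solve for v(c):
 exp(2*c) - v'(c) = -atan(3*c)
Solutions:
 v(c) = C1 + c*atan(3*c) + exp(2*c)/2 - log(9*c^2 + 1)/6


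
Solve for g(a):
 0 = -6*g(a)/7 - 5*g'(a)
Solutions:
 g(a) = C1*exp(-6*a/35)


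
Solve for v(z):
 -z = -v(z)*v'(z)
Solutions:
 v(z) = -sqrt(C1 + z^2)
 v(z) = sqrt(C1 + z^2)


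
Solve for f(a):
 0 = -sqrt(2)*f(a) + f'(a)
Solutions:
 f(a) = C1*exp(sqrt(2)*a)


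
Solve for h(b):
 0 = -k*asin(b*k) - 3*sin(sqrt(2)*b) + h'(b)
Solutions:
 h(b) = C1 + k*Piecewise((b*asin(b*k) + sqrt(-b^2*k^2 + 1)/k, Ne(k, 0)), (0, True)) - 3*sqrt(2)*cos(sqrt(2)*b)/2


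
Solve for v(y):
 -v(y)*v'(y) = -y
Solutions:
 v(y) = -sqrt(C1 + y^2)
 v(y) = sqrt(C1 + y^2)


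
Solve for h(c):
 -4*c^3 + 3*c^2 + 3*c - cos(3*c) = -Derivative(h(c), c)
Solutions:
 h(c) = C1 + c^4 - c^3 - 3*c^2/2 + sin(3*c)/3


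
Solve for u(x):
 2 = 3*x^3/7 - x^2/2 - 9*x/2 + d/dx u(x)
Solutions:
 u(x) = C1 - 3*x^4/28 + x^3/6 + 9*x^2/4 + 2*x


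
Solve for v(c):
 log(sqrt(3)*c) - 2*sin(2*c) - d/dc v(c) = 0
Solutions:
 v(c) = C1 + c*log(c) - c + c*log(3)/2 + cos(2*c)


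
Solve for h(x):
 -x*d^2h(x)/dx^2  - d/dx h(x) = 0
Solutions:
 h(x) = C1 + C2*log(x)


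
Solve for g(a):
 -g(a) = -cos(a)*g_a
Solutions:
 g(a) = C1*sqrt(sin(a) + 1)/sqrt(sin(a) - 1)


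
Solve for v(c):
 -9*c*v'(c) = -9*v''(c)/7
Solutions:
 v(c) = C1 + C2*erfi(sqrt(14)*c/2)


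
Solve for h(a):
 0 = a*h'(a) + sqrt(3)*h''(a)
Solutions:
 h(a) = C1 + C2*erf(sqrt(2)*3^(3/4)*a/6)


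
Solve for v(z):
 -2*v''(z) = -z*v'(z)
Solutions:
 v(z) = C1 + C2*erfi(z/2)


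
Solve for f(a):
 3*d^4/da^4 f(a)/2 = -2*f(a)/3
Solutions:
 f(a) = (C1*sin(sqrt(3)*a/3) + C2*cos(sqrt(3)*a/3))*exp(-sqrt(3)*a/3) + (C3*sin(sqrt(3)*a/3) + C4*cos(sqrt(3)*a/3))*exp(sqrt(3)*a/3)


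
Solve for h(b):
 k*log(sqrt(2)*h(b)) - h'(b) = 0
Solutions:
 Integral(1/(2*log(_y) + log(2)), (_y, h(b))) = C1 + b*k/2


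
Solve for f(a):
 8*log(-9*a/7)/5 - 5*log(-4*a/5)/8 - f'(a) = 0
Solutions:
 f(a) = C1 + 39*a*log(-a)/40 + a*(-64*log(7) - 39 - 50*log(2) + 25*log(5) + 128*log(3))/40


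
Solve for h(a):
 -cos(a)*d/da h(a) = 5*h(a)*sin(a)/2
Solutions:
 h(a) = C1*cos(a)^(5/2)


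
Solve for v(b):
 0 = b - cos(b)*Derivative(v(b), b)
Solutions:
 v(b) = C1 + Integral(b/cos(b), b)


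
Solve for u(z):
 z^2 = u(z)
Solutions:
 u(z) = z^2


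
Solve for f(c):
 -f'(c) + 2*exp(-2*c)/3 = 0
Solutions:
 f(c) = C1 - exp(-2*c)/3


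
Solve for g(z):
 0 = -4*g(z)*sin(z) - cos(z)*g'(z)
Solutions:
 g(z) = C1*cos(z)^4


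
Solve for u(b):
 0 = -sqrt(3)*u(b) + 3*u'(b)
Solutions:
 u(b) = C1*exp(sqrt(3)*b/3)


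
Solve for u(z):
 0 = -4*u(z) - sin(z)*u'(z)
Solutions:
 u(z) = C1*(cos(z)^2 + 2*cos(z) + 1)/(cos(z)^2 - 2*cos(z) + 1)


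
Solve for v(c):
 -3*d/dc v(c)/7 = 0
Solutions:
 v(c) = C1


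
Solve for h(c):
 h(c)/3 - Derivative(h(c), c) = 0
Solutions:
 h(c) = C1*exp(c/3)


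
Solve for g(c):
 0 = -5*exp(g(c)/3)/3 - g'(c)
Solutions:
 g(c) = 3*log(1/(C1 + 5*c)) + 6*log(3)


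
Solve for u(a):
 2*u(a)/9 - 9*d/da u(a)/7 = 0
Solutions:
 u(a) = C1*exp(14*a/81)


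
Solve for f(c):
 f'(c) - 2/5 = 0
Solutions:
 f(c) = C1 + 2*c/5


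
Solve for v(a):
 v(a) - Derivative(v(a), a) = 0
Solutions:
 v(a) = C1*exp(a)


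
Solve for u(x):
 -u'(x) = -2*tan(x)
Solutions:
 u(x) = C1 - 2*log(cos(x))


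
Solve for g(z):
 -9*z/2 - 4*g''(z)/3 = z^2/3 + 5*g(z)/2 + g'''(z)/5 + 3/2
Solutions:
 g(z) = C1*exp(z*(-80 + 160*2^(2/3)*5^(1/3)/(27*sqrt(3289) + 2009)^(1/3) + 2^(1/3)*5^(2/3)*(27*sqrt(3289) + 2009)^(1/3))/36)*sin(10^(1/3)*sqrt(3)*z*(-5^(1/3)*(27*sqrt(3289) + 2009)^(1/3) + 160*2^(1/3)/(27*sqrt(3289) + 2009)^(1/3))/36) + C2*exp(z*(-80 + 160*2^(2/3)*5^(1/3)/(27*sqrt(3289) + 2009)^(1/3) + 2^(1/3)*5^(2/3)*(27*sqrt(3289) + 2009)^(1/3))/36)*cos(10^(1/3)*sqrt(3)*z*(-5^(1/3)*(27*sqrt(3289) + 2009)^(1/3) + 160*2^(1/3)/(27*sqrt(3289) + 2009)^(1/3))/36) + C3*exp(-z*(160*2^(2/3)*5^(1/3)/(27*sqrt(3289) + 2009)^(1/3) + 40 + 2^(1/3)*5^(2/3)*(27*sqrt(3289) + 2009)^(1/3))/18) - 2*z^2/15 - 9*z/5 - 103/225


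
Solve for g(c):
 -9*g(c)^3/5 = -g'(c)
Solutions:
 g(c) = -sqrt(10)*sqrt(-1/(C1 + 9*c))/2
 g(c) = sqrt(10)*sqrt(-1/(C1 + 9*c))/2


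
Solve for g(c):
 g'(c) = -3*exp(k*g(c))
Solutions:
 g(c) = Piecewise((log(1/(C1*k + 3*c*k))/k, Ne(k, 0)), (nan, True))
 g(c) = Piecewise((C1 - 3*c, Eq(k, 0)), (nan, True))


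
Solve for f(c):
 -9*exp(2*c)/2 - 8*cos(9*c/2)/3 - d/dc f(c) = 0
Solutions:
 f(c) = C1 - 9*exp(2*c)/4 - 16*sin(9*c/2)/27


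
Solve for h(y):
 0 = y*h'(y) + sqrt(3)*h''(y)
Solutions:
 h(y) = C1 + C2*erf(sqrt(2)*3^(3/4)*y/6)


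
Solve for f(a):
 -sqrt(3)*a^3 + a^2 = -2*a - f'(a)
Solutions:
 f(a) = C1 + sqrt(3)*a^4/4 - a^3/3 - a^2


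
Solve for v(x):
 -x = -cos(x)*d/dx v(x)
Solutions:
 v(x) = C1 + Integral(x/cos(x), x)


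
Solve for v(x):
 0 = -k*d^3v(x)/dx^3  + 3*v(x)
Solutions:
 v(x) = C1*exp(3^(1/3)*x*(1/k)^(1/3)) + C2*exp(x*(-3^(1/3) + 3^(5/6)*I)*(1/k)^(1/3)/2) + C3*exp(-x*(3^(1/3) + 3^(5/6)*I)*(1/k)^(1/3)/2)


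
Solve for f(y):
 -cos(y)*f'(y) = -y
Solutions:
 f(y) = C1 + Integral(y/cos(y), y)


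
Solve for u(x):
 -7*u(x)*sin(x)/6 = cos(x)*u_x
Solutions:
 u(x) = C1*cos(x)^(7/6)


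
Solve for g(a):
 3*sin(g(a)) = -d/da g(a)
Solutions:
 g(a) = -acos((-C1 - exp(6*a))/(C1 - exp(6*a))) + 2*pi
 g(a) = acos((-C1 - exp(6*a))/(C1 - exp(6*a)))


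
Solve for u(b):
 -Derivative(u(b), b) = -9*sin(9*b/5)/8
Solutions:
 u(b) = C1 - 5*cos(9*b/5)/8


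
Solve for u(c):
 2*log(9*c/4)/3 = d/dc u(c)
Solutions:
 u(c) = C1 + 2*c*log(c)/3 - 4*c*log(2)/3 - 2*c/3 + 4*c*log(3)/3


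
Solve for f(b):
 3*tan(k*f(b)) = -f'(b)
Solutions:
 f(b) = Piecewise((-asin(exp(C1*k - 3*b*k))/k + pi/k, Ne(k, 0)), (nan, True))
 f(b) = Piecewise((asin(exp(C1*k - 3*b*k))/k, Ne(k, 0)), (nan, True))


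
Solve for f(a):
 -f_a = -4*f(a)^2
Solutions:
 f(a) = -1/(C1 + 4*a)


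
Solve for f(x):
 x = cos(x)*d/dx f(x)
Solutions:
 f(x) = C1 + Integral(x/cos(x), x)


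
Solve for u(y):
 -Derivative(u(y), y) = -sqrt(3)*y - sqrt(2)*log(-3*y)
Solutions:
 u(y) = C1 + sqrt(3)*y^2/2 + sqrt(2)*y*log(-y) + sqrt(2)*y*(-1 + log(3))


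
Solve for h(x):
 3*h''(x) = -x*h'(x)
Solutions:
 h(x) = C1 + C2*erf(sqrt(6)*x/6)


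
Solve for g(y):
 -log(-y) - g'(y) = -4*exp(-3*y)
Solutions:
 g(y) = C1 - y*log(-y) + y - 4*exp(-3*y)/3


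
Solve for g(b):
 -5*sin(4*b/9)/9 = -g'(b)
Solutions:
 g(b) = C1 - 5*cos(4*b/9)/4


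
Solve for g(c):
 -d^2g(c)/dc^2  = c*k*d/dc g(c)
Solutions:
 g(c) = Piecewise((-sqrt(2)*sqrt(pi)*C1*erf(sqrt(2)*c*sqrt(k)/2)/(2*sqrt(k)) - C2, (k > 0) | (k < 0)), (-C1*c - C2, True))


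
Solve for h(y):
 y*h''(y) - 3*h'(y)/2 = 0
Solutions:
 h(y) = C1 + C2*y^(5/2)


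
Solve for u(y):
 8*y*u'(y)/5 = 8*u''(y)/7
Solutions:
 u(y) = C1 + C2*erfi(sqrt(70)*y/10)


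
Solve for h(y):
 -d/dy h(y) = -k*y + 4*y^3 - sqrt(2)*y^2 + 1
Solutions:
 h(y) = C1 + k*y^2/2 - y^4 + sqrt(2)*y^3/3 - y


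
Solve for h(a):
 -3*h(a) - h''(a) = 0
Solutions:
 h(a) = C1*sin(sqrt(3)*a) + C2*cos(sqrt(3)*a)


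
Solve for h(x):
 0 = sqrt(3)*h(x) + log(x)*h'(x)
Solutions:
 h(x) = C1*exp(-sqrt(3)*li(x))


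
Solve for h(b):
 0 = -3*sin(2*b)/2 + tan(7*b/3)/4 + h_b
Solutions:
 h(b) = C1 + 3*log(cos(7*b/3))/28 - 3*cos(2*b)/4


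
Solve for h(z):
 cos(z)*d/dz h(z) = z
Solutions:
 h(z) = C1 + Integral(z/cos(z), z)


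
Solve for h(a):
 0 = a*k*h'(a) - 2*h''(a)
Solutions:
 h(a) = Piecewise((-sqrt(pi)*C1*erf(a*sqrt(-k)/2)/sqrt(-k) - C2, (k > 0) | (k < 0)), (-C1*a - C2, True))


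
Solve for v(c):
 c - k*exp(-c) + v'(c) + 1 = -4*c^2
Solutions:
 v(c) = C1 - 4*c^3/3 - c^2/2 - c - k*exp(-c)


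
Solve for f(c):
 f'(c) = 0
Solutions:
 f(c) = C1


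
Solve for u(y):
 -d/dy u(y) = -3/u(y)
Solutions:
 u(y) = -sqrt(C1 + 6*y)
 u(y) = sqrt(C1 + 6*y)


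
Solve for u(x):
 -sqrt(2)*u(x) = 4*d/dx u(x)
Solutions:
 u(x) = C1*exp(-sqrt(2)*x/4)


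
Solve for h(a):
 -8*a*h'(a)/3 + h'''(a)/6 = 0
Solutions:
 h(a) = C1 + Integral(C2*airyai(2*2^(1/3)*a) + C3*airybi(2*2^(1/3)*a), a)


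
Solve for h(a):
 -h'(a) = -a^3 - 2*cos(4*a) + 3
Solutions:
 h(a) = C1 + a^4/4 - 3*a + sin(4*a)/2


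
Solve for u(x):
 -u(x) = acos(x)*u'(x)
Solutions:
 u(x) = C1*exp(-Integral(1/acos(x), x))


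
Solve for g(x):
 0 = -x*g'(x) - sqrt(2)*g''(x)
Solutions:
 g(x) = C1 + C2*erf(2^(1/4)*x/2)


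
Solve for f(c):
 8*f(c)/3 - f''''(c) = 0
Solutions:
 f(c) = C1*exp(-6^(3/4)*c/3) + C2*exp(6^(3/4)*c/3) + C3*sin(6^(3/4)*c/3) + C4*cos(6^(3/4)*c/3)


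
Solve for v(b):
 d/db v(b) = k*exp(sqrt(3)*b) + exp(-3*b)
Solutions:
 v(b) = C1 + sqrt(3)*k*exp(sqrt(3)*b)/3 - exp(-3*b)/3


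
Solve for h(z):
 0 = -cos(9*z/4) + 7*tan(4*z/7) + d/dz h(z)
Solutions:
 h(z) = C1 + 49*log(cos(4*z/7))/4 + 4*sin(9*z/4)/9


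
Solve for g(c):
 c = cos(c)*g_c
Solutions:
 g(c) = C1 + Integral(c/cos(c), c)


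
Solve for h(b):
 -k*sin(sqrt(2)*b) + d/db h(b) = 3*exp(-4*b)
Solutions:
 h(b) = C1 - sqrt(2)*k*cos(sqrt(2)*b)/2 - 3*exp(-4*b)/4


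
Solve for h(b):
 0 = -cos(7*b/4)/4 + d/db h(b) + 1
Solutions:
 h(b) = C1 - b + sin(7*b/4)/7


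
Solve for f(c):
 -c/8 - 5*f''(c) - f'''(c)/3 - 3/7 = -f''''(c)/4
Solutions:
 f(c) = C1 + C2*c + C3*exp(2*c*(1 - sqrt(46))/3) + C4*exp(2*c*(1 + sqrt(46))/3) - c^3/240 - 353*c^2/8400


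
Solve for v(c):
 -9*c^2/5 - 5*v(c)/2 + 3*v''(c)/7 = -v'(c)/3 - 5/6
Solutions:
 v(c) = C1*exp(c*(-7 + sqrt(1939))/18) + C2*exp(-c*(7 + sqrt(1939))/18) - 18*c^2/25 - 24*c/125 + 799/13125


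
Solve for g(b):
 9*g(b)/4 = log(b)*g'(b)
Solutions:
 g(b) = C1*exp(9*li(b)/4)


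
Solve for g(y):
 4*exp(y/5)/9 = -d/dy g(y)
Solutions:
 g(y) = C1 - 20*exp(y/5)/9


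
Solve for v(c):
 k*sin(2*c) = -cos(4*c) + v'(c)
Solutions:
 v(c) = C1 - k*cos(2*c)/2 + sin(4*c)/4


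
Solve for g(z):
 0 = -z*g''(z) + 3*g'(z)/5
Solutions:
 g(z) = C1 + C2*z^(8/5)


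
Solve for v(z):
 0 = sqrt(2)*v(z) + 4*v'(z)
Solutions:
 v(z) = C1*exp(-sqrt(2)*z/4)


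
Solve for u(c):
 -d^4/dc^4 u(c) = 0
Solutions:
 u(c) = C1 + C2*c + C3*c^2 + C4*c^3


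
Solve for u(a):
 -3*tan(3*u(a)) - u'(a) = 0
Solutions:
 u(a) = -asin(C1*exp(-9*a))/3 + pi/3
 u(a) = asin(C1*exp(-9*a))/3


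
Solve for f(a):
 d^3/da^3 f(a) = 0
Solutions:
 f(a) = C1 + C2*a + C3*a^2


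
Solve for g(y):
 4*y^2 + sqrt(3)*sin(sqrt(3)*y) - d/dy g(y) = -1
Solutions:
 g(y) = C1 + 4*y^3/3 + y - cos(sqrt(3)*y)


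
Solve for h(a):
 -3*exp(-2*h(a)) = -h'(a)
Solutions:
 h(a) = log(-sqrt(C1 + 6*a))
 h(a) = log(C1 + 6*a)/2


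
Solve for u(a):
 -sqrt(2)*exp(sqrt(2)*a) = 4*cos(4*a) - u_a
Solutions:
 u(a) = C1 + exp(sqrt(2)*a) + sin(4*a)


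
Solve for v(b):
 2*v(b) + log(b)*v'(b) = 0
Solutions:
 v(b) = C1*exp(-2*li(b))


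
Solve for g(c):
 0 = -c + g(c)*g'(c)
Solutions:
 g(c) = -sqrt(C1 + c^2)
 g(c) = sqrt(C1 + c^2)


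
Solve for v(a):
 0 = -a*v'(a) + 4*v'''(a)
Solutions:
 v(a) = C1 + Integral(C2*airyai(2^(1/3)*a/2) + C3*airybi(2^(1/3)*a/2), a)


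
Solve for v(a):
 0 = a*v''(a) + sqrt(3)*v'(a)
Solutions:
 v(a) = C1 + C2*a^(1 - sqrt(3))


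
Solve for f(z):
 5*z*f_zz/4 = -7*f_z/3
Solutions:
 f(z) = C1 + C2/z^(13/15)


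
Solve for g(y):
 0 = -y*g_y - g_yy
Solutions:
 g(y) = C1 + C2*erf(sqrt(2)*y/2)


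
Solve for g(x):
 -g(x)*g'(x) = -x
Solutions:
 g(x) = -sqrt(C1 + x^2)
 g(x) = sqrt(C1 + x^2)


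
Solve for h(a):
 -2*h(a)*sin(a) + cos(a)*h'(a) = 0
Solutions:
 h(a) = C1/cos(a)^2


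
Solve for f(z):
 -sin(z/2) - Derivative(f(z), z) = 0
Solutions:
 f(z) = C1 + 2*cos(z/2)


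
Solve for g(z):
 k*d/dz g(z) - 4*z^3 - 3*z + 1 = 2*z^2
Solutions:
 g(z) = C1 + z^4/k + 2*z^3/(3*k) + 3*z^2/(2*k) - z/k


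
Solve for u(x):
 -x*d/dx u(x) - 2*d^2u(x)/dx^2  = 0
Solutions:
 u(x) = C1 + C2*erf(x/2)


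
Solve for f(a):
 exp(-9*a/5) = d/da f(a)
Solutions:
 f(a) = C1 - 5*exp(-9*a/5)/9


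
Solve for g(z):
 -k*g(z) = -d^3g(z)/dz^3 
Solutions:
 g(z) = C1*exp(k^(1/3)*z) + C2*exp(k^(1/3)*z*(-1 + sqrt(3)*I)/2) + C3*exp(-k^(1/3)*z*(1 + sqrt(3)*I)/2)


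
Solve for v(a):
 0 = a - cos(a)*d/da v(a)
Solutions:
 v(a) = C1 + Integral(a/cos(a), a)


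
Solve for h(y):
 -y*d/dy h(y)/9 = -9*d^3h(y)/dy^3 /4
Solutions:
 h(y) = C1 + Integral(C2*airyai(6^(2/3)*y/9) + C3*airybi(6^(2/3)*y/9), y)


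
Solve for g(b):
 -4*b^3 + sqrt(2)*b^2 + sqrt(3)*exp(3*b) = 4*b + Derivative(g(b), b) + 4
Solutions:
 g(b) = C1 - b^4 + sqrt(2)*b^3/3 - 2*b^2 - 4*b + sqrt(3)*exp(3*b)/3


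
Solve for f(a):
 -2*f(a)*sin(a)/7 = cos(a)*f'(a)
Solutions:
 f(a) = C1*cos(a)^(2/7)


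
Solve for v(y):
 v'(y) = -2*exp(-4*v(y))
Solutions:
 v(y) = log(-I*(C1 - 8*y)^(1/4))
 v(y) = log(I*(C1 - 8*y)^(1/4))
 v(y) = log(-(C1 - 8*y)^(1/4))
 v(y) = log(C1 - 8*y)/4


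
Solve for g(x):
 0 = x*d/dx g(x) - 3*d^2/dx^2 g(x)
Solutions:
 g(x) = C1 + C2*erfi(sqrt(6)*x/6)


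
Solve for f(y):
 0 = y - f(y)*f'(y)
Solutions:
 f(y) = -sqrt(C1 + y^2)
 f(y) = sqrt(C1 + y^2)


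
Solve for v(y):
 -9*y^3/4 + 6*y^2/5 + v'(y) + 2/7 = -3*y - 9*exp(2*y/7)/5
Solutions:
 v(y) = C1 + 9*y^4/16 - 2*y^3/5 - 3*y^2/2 - 2*y/7 - 63*exp(2*y/7)/10


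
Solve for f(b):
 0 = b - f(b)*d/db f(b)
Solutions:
 f(b) = -sqrt(C1 + b^2)
 f(b) = sqrt(C1 + b^2)


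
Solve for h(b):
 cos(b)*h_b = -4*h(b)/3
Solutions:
 h(b) = C1*(sin(b) - 1)^(2/3)/(sin(b) + 1)^(2/3)


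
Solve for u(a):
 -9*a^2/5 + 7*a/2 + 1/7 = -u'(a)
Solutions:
 u(a) = C1 + 3*a^3/5 - 7*a^2/4 - a/7


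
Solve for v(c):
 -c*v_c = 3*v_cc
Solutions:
 v(c) = C1 + C2*erf(sqrt(6)*c/6)


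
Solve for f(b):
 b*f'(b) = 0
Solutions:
 f(b) = C1


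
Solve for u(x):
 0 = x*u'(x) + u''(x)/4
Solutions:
 u(x) = C1 + C2*erf(sqrt(2)*x)


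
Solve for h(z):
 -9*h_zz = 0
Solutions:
 h(z) = C1 + C2*z


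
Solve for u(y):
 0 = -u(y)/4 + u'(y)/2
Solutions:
 u(y) = C1*exp(y/2)


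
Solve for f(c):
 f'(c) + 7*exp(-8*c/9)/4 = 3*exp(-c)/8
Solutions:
 f(c) = C1 - 3*exp(-c)/8 + 63*exp(-8*c/9)/32


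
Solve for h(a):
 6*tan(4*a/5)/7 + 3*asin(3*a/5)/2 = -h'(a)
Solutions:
 h(a) = C1 - 3*a*asin(3*a/5)/2 - sqrt(25 - 9*a^2)/2 + 15*log(cos(4*a/5))/14


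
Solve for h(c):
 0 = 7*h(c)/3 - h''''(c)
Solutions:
 h(c) = C1*exp(-3^(3/4)*7^(1/4)*c/3) + C2*exp(3^(3/4)*7^(1/4)*c/3) + C3*sin(3^(3/4)*7^(1/4)*c/3) + C4*cos(3^(3/4)*7^(1/4)*c/3)


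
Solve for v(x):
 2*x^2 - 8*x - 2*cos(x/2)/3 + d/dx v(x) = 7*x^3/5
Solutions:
 v(x) = C1 + 7*x^4/20 - 2*x^3/3 + 4*x^2 + 4*sin(x/2)/3


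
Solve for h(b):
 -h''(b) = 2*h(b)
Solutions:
 h(b) = C1*sin(sqrt(2)*b) + C2*cos(sqrt(2)*b)


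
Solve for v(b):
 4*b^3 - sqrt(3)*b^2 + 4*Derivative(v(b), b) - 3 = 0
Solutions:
 v(b) = C1 - b^4/4 + sqrt(3)*b^3/12 + 3*b/4


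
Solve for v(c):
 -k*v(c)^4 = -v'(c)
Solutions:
 v(c) = (-1/(C1 + 3*c*k))^(1/3)
 v(c) = (-1/(C1 + c*k))^(1/3)*(-3^(2/3) - 3*3^(1/6)*I)/6
 v(c) = (-1/(C1 + c*k))^(1/3)*(-3^(2/3) + 3*3^(1/6)*I)/6


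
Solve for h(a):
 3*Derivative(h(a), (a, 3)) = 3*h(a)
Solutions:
 h(a) = C3*exp(a) + (C1*sin(sqrt(3)*a/2) + C2*cos(sqrt(3)*a/2))*exp(-a/2)


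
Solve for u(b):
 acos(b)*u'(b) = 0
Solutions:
 u(b) = C1


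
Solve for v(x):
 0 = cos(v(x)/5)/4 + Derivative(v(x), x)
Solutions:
 x/4 - 5*log(sin(v(x)/5) - 1)/2 + 5*log(sin(v(x)/5) + 1)/2 = C1


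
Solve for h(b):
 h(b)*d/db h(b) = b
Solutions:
 h(b) = -sqrt(C1 + b^2)
 h(b) = sqrt(C1 + b^2)


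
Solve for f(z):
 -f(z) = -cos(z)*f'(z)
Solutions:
 f(z) = C1*sqrt(sin(z) + 1)/sqrt(sin(z) - 1)


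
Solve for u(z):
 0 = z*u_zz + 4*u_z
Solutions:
 u(z) = C1 + C2/z^3


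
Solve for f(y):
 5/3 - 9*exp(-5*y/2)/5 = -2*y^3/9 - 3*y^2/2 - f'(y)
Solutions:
 f(y) = C1 - y^4/18 - y^3/2 - 5*y/3 - 18*exp(-5*y/2)/25


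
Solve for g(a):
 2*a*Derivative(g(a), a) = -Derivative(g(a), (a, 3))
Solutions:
 g(a) = C1 + Integral(C2*airyai(-2^(1/3)*a) + C3*airybi(-2^(1/3)*a), a)


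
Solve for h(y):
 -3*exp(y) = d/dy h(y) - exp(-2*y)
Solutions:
 h(y) = C1 - 3*exp(y) - exp(-2*y)/2


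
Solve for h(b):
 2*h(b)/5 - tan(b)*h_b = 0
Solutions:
 h(b) = C1*sin(b)^(2/5)


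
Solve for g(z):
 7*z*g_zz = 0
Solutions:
 g(z) = C1 + C2*z


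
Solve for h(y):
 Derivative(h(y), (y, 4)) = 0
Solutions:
 h(y) = C1 + C2*y + C3*y^2 + C4*y^3


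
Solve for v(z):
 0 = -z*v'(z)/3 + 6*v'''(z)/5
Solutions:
 v(z) = C1 + Integral(C2*airyai(60^(1/3)*z/6) + C3*airybi(60^(1/3)*z/6), z)


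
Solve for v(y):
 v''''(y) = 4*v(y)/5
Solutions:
 v(y) = C1*exp(-sqrt(2)*5^(3/4)*y/5) + C2*exp(sqrt(2)*5^(3/4)*y/5) + C3*sin(sqrt(2)*5^(3/4)*y/5) + C4*cos(sqrt(2)*5^(3/4)*y/5)


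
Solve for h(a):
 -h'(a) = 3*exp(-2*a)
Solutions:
 h(a) = C1 + 3*exp(-2*a)/2


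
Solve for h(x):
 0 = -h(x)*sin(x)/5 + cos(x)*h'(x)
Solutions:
 h(x) = C1/cos(x)^(1/5)


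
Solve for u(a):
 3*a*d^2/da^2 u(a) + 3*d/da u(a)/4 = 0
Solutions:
 u(a) = C1 + C2*a^(3/4)


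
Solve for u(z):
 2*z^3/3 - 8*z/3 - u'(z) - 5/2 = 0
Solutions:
 u(z) = C1 + z^4/6 - 4*z^2/3 - 5*z/2


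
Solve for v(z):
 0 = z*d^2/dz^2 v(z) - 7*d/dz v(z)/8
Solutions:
 v(z) = C1 + C2*z^(15/8)


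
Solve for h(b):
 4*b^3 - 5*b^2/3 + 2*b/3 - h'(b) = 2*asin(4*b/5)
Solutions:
 h(b) = C1 + b^4 - 5*b^3/9 + b^2/3 - 2*b*asin(4*b/5) - sqrt(25 - 16*b^2)/2


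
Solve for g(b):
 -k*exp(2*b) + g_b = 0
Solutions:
 g(b) = C1 + k*exp(2*b)/2


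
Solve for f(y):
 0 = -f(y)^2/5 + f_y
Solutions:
 f(y) = -5/(C1 + y)


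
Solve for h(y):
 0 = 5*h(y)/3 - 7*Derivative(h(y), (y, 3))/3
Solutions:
 h(y) = C3*exp(5^(1/3)*7^(2/3)*y/7) + (C1*sin(sqrt(3)*5^(1/3)*7^(2/3)*y/14) + C2*cos(sqrt(3)*5^(1/3)*7^(2/3)*y/14))*exp(-5^(1/3)*7^(2/3)*y/14)


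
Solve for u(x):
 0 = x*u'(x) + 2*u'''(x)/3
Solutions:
 u(x) = C1 + Integral(C2*airyai(-2^(2/3)*3^(1/3)*x/2) + C3*airybi(-2^(2/3)*3^(1/3)*x/2), x)


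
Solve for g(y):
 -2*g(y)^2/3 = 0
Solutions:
 g(y) = 0


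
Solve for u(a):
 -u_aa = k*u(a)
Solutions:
 u(a) = C1*exp(-a*sqrt(-k)) + C2*exp(a*sqrt(-k))


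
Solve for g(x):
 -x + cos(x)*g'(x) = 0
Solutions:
 g(x) = C1 + Integral(x/cos(x), x)


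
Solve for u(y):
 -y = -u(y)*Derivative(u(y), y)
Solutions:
 u(y) = -sqrt(C1 + y^2)
 u(y) = sqrt(C1 + y^2)


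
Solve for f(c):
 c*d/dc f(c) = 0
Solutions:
 f(c) = C1


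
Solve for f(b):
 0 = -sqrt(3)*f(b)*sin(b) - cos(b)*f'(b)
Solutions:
 f(b) = C1*cos(b)^(sqrt(3))


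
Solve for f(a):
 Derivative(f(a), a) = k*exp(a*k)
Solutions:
 f(a) = C1 + exp(a*k)


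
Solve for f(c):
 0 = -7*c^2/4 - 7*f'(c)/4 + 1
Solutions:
 f(c) = C1 - c^3/3 + 4*c/7


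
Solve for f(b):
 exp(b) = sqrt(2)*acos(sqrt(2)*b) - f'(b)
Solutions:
 f(b) = C1 + sqrt(2)*(b*acos(sqrt(2)*b) - sqrt(2)*sqrt(1 - 2*b^2)/2) - exp(b)


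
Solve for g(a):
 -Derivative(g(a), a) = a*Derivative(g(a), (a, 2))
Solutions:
 g(a) = C1 + C2*log(a)


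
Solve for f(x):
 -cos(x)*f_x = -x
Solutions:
 f(x) = C1 + Integral(x/cos(x), x)


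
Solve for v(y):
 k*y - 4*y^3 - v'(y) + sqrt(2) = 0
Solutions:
 v(y) = C1 + k*y^2/2 - y^4 + sqrt(2)*y


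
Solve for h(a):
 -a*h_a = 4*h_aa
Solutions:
 h(a) = C1 + C2*erf(sqrt(2)*a/4)


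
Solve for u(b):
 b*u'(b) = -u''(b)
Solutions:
 u(b) = C1 + C2*erf(sqrt(2)*b/2)


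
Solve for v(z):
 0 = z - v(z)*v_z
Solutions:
 v(z) = -sqrt(C1 + z^2)
 v(z) = sqrt(C1 + z^2)


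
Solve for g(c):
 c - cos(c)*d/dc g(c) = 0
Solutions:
 g(c) = C1 + Integral(c/cos(c), c)


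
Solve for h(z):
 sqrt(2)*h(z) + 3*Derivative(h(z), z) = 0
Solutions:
 h(z) = C1*exp(-sqrt(2)*z/3)


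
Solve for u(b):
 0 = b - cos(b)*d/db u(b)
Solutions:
 u(b) = C1 + Integral(b/cos(b), b)


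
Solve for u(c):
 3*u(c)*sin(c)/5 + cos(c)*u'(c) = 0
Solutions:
 u(c) = C1*cos(c)^(3/5)


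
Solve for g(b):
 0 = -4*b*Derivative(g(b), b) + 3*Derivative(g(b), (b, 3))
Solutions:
 g(b) = C1 + Integral(C2*airyai(6^(2/3)*b/3) + C3*airybi(6^(2/3)*b/3), b)


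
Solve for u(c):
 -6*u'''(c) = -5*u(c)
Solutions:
 u(c) = C3*exp(5^(1/3)*6^(2/3)*c/6) + (C1*sin(2^(2/3)*3^(1/6)*5^(1/3)*c/4) + C2*cos(2^(2/3)*3^(1/6)*5^(1/3)*c/4))*exp(-5^(1/3)*6^(2/3)*c/12)


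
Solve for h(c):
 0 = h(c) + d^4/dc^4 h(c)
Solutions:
 h(c) = (C1*sin(sqrt(2)*c/2) + C2*cos(sqrt(2)*c/2))*exp(-sqrt(2)*c/2) + (C3*sin(sqrt(2)*c/2) + C4*cos(sqrt(2)*c/2))*exp(sqrt(2)*c/2)


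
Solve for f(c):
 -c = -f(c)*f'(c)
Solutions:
 f(c) = -sqrt(C1 + c^2)
 f(c) = sqrt(C1 + c^2)


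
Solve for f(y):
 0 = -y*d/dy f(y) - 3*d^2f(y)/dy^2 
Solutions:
 f(y) = C1 + C2*erf(sqrt(6)*y/6)


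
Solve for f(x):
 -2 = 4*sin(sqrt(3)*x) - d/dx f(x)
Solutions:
 f(x) = C1 + 2*x - 4*sqrt(3)*cos(sqrt(3)*x)/3


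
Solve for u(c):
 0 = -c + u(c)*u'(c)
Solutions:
 u(c) = -sqrt(C1 + c^2)
 u(c) = sqrt(C1 + c^2)


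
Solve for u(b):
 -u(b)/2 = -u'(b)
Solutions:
 u(b) = C1*exp(b/2)


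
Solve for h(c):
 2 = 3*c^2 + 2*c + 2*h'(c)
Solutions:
 h(c) = C1 - c^3/2 - c^2/2 + c


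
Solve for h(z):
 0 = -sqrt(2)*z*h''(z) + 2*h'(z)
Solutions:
 h(z) = C1 + C2*z^(1 + sqrt(2))


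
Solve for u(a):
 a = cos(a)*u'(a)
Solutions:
 u(a) = C1 + Integral(a/cos(a), a)


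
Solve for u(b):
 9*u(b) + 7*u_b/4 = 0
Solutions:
 u(b) = C1*exp(-36*b/7)


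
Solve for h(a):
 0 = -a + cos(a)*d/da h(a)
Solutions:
 h(a) = C1 + Integral(a/cos(a), a)


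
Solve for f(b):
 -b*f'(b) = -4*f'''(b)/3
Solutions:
 f(b) = C1 + Integral(C2*airyai(6^(1/3)*b/2) + C3*airybi(6^(1/3)*b/2), b)


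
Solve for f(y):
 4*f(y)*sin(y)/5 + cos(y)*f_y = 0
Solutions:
 f(y) = C1*cos(y)^(4/5)


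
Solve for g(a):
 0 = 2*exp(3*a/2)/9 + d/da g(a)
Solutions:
 g(a) = C1 - 4*exp(3*a/2)/27


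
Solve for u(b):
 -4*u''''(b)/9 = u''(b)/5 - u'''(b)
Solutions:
 u(b) = C1 + C2*b + C3*exp(3*b*(15 - sqrt(145))/40) + C4*exp(3*b*(sqrt(145) + 15)/40)


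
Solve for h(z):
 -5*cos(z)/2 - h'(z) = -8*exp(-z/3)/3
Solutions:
 h(z) = C1 - 5*sin(z)/2 - 8*exp(-z/3)


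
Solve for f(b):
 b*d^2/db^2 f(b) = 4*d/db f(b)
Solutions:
 f(b) = C1 + C2*b^5


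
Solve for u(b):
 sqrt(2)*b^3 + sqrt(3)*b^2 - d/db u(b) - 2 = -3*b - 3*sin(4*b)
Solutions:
 u(b) = C1 + sqrt(2)*b^4/4 + sqrt(3)*b^3/3 + 3*b^2/2 - 2*b - 3*cos(4*b)/4


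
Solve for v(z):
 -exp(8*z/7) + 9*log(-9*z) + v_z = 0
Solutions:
 v(z) = C1 - 9*z*log(-z) + 9*z*(1 - 2*log(3)) + 7*exp(8*z/7)/8


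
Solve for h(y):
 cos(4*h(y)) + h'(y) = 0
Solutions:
 h(y) = -asin((C1 + exp(8*y))/(C1 - exp(8*y)))/4 + pi/4
 h(y) = asin((C1 + exp(8*y))/(C1 - exp(8*y)))/4


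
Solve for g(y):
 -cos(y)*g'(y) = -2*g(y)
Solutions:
 g(y) = C1*(sin(y) + 1)/(sin(y) - 1)


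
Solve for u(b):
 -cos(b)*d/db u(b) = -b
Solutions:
 u(b) = C1 + Integral(b/cos(b), b)


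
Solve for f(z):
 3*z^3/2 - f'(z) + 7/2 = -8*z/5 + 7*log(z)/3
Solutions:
 f(z) = C1 + 3*z^4/8 + 4*z^2/5 - 7*z*log(z)/3 + 35*z/6


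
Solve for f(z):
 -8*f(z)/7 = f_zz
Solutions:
 f(z) = C1*sin(2*sqrt(14)*z/7) + C2*cos(2*sqrt(14)*z/7)


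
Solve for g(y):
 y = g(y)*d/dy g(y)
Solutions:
 g(y) = -sqrt(C1 + y^2)
 g(y) = sqrt(C1 + y^2)


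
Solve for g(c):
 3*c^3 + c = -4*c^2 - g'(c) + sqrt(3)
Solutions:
 g(c) = C1 - 3*c^4/4 - 4*c^3/3 - c^2/2 + sqrt(3)*c


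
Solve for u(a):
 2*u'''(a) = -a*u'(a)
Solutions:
 u(a) = C1 + Integral(C2*airyai(-2^(2/3)*a/2) + C3*airybi(-2^(2/3)*a/2), a)


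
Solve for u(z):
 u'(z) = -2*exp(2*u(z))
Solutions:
 u(z) = log(-sqrt(-1/(C1 - 2*z))) - log(2)/2
 u(z) = log(-1/(C1 - 2*z))/2 - log(2)/2


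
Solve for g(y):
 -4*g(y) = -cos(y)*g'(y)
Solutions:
 g(y) = C1*(sin(y)^2 + 2*sin(y) + 1)/(sin(y)^2 - 2*sin(y) + 1)


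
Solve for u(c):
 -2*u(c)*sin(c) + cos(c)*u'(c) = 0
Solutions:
 u(c) = C1/cos(c)^2


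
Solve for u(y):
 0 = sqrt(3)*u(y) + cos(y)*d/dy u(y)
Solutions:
 u(y) = C1*(sin(y) - 1)^(sqrt(3)/2)/(sin(y) + 1)^(sqrt(3)/2)


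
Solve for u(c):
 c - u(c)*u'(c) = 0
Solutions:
 u(c) = -sqrt(C1 + c^2)
 u(c) = sqrt(C1 + c^2)


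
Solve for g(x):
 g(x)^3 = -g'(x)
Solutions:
 g(x) = -sqrt(2)*sqrt(-1/(C1 - x))/2
 g(x) = sqrt(2)*sqrt(-1/(C1 - x))/2


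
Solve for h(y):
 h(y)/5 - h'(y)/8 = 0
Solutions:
 h(y) = C1*exp(8*y/5)


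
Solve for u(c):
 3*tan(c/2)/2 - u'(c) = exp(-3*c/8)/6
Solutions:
 u(c) = C1 + 3*log(tan(c/2)^2 + 1)/2 + 4*exp(-3*c/8)/9


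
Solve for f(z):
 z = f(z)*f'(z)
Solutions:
 f(z) = -sqrt(C1 + z^2)
 f(z) = sqrt(C1 + z^2)


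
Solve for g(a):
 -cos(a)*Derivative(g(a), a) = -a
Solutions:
 g(a) = C1 + Integral(a/cos(a), a)


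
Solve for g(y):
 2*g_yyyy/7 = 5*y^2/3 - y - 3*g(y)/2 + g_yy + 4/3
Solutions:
 g(y) = 10*y^2/9 - 2*y/3 + (C1*sin(sqrt(2)*21^(1/4)*y*sin(atan(sqrt(35)/7)/2)/2) + C2*cos(sqrt(2)*21^(1/4)*y*sin(atan(sqrt(35)/7)/2)/2))*exp(-sqrt(2)*21^(1/4)*y*cos(atan(sqrt(35)/7)/2)/2) + (C3*sin(sqrt(2)*21^(1/4)*y*sin(atan(sqrt(35)/7)/2)/2) + C4*cos(sqrt(2)*21^(1/4)*y*sin(atan(sqrt(35)/7)/2)/2))*exp(sqrt(2)*21^(1/4)*y*cos(atan(sqrt(35)/7)/2)/2) + 64/27


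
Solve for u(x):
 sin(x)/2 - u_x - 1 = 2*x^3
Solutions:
 u(x) = C1 - x^4/2 - x - cos(x)/2


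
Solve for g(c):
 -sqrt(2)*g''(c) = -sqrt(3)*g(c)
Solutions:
 g(c) = C1*exp(-2^(3/4)*3^(1/4)*c/2) + C2*exp(2^(3/4)*3^(1/4)*c/2)


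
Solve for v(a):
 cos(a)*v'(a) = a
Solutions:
 v(a) = C1 + Integral(a/cos(a), a)


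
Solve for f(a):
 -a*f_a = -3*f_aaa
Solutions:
 f(a) = C1 + Integral(C2*airyai(3^(2/3)*a/3) + C3*airybi(3^(2/3)*a/3), a)


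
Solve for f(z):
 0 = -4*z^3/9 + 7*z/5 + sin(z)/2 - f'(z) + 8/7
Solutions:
 f(z) = C1 - z^4/9 + 7*z^2/10 + 8*z/7 - cos(z)/2


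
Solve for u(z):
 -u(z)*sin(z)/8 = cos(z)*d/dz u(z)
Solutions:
 u(z) = C1*cos(z)^(1/8)


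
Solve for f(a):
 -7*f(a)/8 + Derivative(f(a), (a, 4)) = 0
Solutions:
 f(a) = C1*exp(-14^(1/4)*a/2) + C2*exp(14^(1/4)*a/2) + C3*sin(14^(1/4)*a/2) + C4*cos(14^(1/4)*a/2)


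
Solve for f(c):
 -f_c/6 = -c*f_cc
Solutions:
 f(c) = C1 + C2*c^(7/6)


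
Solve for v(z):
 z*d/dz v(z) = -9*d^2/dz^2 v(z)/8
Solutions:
 v(z) = C1 + C2*erf(2*z/3)


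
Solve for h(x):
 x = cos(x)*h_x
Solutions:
 h(x) = C1 + Integral(x/cos(x), x)


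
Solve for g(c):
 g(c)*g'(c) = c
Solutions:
 g(c) = -sqrt(C1 + c^2)
 g(c) = sqrt(C1 + c^2)


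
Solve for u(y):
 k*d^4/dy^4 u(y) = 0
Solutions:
 u(y) = C1 + C2*y + C3*y^2 + C4*y^3


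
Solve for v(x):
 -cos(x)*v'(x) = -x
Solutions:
 v(x) = C1 + Integral(x/cos(x), x)


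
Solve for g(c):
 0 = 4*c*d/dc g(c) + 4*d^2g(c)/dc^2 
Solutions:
 g(c) = C1 + C2*erf(sqrt(2)*c/2)


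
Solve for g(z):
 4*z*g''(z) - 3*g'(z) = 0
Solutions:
 g(z) = C1 + C2*z^(7/4)


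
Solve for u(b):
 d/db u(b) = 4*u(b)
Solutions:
 u(b) = C1*exp(4*b)


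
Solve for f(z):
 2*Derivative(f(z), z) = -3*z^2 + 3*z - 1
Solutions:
 f(z) = C1 - z^3/2 + 3*z^2/4 - z/2


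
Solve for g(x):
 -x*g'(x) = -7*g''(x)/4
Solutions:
 g(x) = C1 + C2*erfi(sqrt(14)*x/7)


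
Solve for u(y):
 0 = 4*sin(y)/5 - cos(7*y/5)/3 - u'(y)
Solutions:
 u(y) = C1 - 5*sin(7*y/5)/21 - 4*cos(y)/5


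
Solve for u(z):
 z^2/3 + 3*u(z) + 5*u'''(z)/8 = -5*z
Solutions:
 u(z) = C3*exp(-2*3^(1/3)*5^(2/3)*z/5) - z^2/9 - 5*z/3 + (C1*sin(3^(5/6)*5^(2/3)*z/5) + C2*cos(3^(5/6)*5^(2/3)*z/5))*exp(3^(1/3)*5^(2/3)*z/5)


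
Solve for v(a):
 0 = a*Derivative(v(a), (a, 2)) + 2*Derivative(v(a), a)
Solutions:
 v(a) = C1 + C2/a


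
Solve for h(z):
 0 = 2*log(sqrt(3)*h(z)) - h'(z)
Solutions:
 -Integral(1/(2*log(_y) + log(3)), (_y, h(z))) = C1 - z


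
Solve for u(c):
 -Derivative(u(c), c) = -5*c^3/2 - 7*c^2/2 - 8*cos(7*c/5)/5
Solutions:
 u(c) = C1 + 5*c^4/8 + 7*c^3/6 + 8*sin(7*c/5)/7


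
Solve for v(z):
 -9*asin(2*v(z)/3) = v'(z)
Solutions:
 Integral(1/asin(2*_y/3), (_y, v(z))) = C1 - 9*z


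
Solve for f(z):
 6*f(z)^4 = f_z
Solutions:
 f(z) = (-1/(C1 + 18*z))^(1/3)
 f(z) = (-1/(C1 + 6*z))^(1/3)*(-3^(2/3) - 3*3^(1/6)*I)/6
 f(z) = (-1/(C1 + 6*z))^(1/3)*(-3^(2/3) + 3*3^(1/6)*I)/6
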